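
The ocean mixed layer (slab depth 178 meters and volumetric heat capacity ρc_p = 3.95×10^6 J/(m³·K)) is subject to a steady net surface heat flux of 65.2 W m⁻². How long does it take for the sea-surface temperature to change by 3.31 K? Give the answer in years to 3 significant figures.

1.13 years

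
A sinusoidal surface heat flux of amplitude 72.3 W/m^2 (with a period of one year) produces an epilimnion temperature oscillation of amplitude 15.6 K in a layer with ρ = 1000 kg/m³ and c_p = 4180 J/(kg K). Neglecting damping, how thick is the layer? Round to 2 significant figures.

5.6 m

ω = 2π / 3.15×10^7 s = 1.99×10^-7 s⁻¹.
Required C = F₀ / (A ω) = 72.3 / (15.6 × 1.99×10^-7) = 2.33×10^7 J/(m²·K).
D = C / (ρ c_p) = 2.33×10^7 / (1000 × 4180) = 5.56 m.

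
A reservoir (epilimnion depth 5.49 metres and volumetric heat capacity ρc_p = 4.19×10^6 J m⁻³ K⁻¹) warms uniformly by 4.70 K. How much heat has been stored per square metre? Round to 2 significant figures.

Areal heat capacity C = ρc_p × D = 4.19×10^6 × 5.49 = 2.30×10^7 J m⁻² K⁻¹.
ΔQ = C ΔT = 2.30×10^7 × 4.70 = 1.08×10^8 J/m².

1.1×10^8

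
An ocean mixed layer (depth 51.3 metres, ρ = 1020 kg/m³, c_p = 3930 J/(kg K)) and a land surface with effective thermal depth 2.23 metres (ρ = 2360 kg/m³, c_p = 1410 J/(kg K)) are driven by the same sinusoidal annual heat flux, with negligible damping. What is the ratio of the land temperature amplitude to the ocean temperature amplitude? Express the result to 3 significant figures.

C_ocean = 1020 × 3930 × 51.3 = 2.06×10^8 J/(m²·K).
C_land = 2360 × 1410 × 2.23 = 7.42×10^6 J/(m²·K).
Undamped amplitude ∝ 1/C, so A_land/A_ocean = C_ocean/C_land = 27.7.

27.7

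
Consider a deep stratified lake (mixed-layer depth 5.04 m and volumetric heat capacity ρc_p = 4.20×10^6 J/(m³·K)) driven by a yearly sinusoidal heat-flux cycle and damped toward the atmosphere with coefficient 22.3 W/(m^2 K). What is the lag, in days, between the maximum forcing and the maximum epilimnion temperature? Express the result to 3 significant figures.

Areal heat capacity C = ρc_p × D = 4.20×10^6 × 5.04 = 2.12×10^7 J/(m²·K).
ω = 2π / 3.15×10^7 s = 1.99×10^-7 s⁻¹.
Phase lag φ = arctan(Cω/λ) = arctan(4.22/22.3) = 0.187 rad.
Time lag = φ / ω = 0.187 / 1.99×10^-7 = 9.38×10^5 s = 10.9 days.

10.9 days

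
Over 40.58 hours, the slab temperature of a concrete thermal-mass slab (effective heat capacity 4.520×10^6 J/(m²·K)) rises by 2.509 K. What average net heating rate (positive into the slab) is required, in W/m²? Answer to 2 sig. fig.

78

Areal heat capacity C = 4.520×10^6 J/(m²·K) (given).
Required heat per unit area: Q = C ΔT = 4.52×10^6 × 2.509 = 1.13×10^7 J/m².
Flux F = Q / Δt = 1.13×10^7 / 1.46×10^5 s = 77.6 W/m².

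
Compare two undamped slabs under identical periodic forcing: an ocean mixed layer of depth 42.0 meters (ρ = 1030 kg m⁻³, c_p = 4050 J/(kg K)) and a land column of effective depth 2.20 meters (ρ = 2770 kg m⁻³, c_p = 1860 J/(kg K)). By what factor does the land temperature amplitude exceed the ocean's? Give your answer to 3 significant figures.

15.5

C_ocean = 1030 × 4050 × 42.0 = 1.75×10^8 J/(m²·K).
C_land = 2770 × 1860 × 2.20 = 1.13×10^7 J/(m²·K).
Undamped amplitude ∝ 1/C, so A_land/A_ocean = C_ocean/C_land = 15.5.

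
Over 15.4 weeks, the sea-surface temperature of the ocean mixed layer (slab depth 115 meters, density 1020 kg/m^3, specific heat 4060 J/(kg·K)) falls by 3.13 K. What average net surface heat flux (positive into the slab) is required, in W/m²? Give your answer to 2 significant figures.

Areal heat capacity C = ρ c_p D = 1020 × 4060 × 115 = 4.76×10^8 J/(m²·K).
Required heat per unit area: Q = C ΔT = 4.76×10^8 × -3.13 = -1.49×10^9 J/m².
Flux F = Q / Δt = -1.49×10^9 / 9.31×10^6 s = -160 W/m².

-160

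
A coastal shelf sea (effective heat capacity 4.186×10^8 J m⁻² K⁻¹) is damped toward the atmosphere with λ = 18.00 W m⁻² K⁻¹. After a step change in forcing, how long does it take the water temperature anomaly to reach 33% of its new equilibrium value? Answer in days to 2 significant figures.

110 days

Areal heat capacity C = 4.186×10^8 J m⁻² K⁻¹ (given).
τ = C / λ = 4.19×10^8 / 18.00 = 2.33×10^7 s.
Fraction reached: 1 − e^(−t/τ) = 0.33 ⇒ t = −τ ln(1 − 0.33) = τ × 0.400.
t = 9.31×10^6 s = 108 days.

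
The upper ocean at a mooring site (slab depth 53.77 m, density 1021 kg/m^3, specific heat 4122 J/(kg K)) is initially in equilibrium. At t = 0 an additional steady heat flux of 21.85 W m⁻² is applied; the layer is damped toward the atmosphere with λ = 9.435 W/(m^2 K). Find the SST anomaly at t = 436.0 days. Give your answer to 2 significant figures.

1.8 K

Areal heat capacity C = ρ c_p D = 1021 × 4122 × 53.77 = 2.26×10^8 J m⁻² K⁻¹.
τ = C / λ = 2.26×10^8 / 9.435 = 2.40×10^7 s.
Equilibrium anomaly ΔT_eq = F / λ = 21.85 / 9.435 = 2.32 K.
t = 436.0 days = 3.77×10^7 s, so t/τ = 1.57.
ΔT(t) = ΔT_eq (1 − e^(−t/τ)) = 2.32 × (1 − e^−1.57) = 1.83 K.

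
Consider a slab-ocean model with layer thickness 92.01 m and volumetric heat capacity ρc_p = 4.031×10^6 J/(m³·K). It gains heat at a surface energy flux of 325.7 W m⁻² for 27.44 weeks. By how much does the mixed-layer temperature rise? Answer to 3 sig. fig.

Areal heat capacity C = ρc_p × D = 4.031×10^6 × 92.01 = 3.71×10^8 J/(m^2 K).
Net heat input Q = F Δt = 325.7 × (27.44 weeks × 6.048×10^5 s/week) = 5.41×10^9 J/m².
ΔT = Q / C = 5.41×10^9 / 3.71×10^8 = 14.6 K.

14.6 K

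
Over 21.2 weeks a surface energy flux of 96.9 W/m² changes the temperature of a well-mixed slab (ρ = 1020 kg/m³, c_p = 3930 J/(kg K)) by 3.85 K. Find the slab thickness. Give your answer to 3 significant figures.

Heat input Q = F Δt = 96.9 × 1.28×10^7 s = 1.24×10^9 J/m².
Required areal heat capacity C = Q / ΔT = 3.23×10^8 J/(m²·K).
Depth D = C / (ρ c_p) = 3.23×10^8 / (1020 × 3930) = 80.5 m.

80.5 m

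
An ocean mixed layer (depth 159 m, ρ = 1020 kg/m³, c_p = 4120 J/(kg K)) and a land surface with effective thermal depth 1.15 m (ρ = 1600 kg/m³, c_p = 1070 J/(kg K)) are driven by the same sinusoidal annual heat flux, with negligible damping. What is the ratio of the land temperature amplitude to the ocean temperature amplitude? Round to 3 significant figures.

339

C_ocean = 1020 × 4120 × 159 = 6.68×10^8 J/(m²·K).
C_land = 1600 × 1070 × 1.15 = 1.97×10^6 J/(m²·K).
Undamped amplitude ∝ 1/C, so A_land/A_ocean = C_ocean/C_land = 339.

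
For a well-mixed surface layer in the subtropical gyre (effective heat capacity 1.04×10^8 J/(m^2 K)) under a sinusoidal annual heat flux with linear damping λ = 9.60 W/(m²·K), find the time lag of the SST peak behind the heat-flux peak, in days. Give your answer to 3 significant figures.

Areal heat capacity C = 1.04×10^8 J/(m^2 K) (given).
ω = 2π / 3.15×10^7 s = 1.99×10^-7 s⁻¹.
Phase lag φ = arctan(Cω/λ) = arctan(20.7/9.60) = 1.14 rad.
Time lag = φ / ω = 1.14 / 1.99×10^-7 = 5.71×10^6 s = 66.0 days.

66.0 days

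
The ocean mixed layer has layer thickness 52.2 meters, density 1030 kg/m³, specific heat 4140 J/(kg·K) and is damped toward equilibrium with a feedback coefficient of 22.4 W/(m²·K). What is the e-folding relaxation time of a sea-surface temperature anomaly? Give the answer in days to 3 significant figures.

115 days

Areal heat capacity C = ρ c_p D = 1030 × 4140 × 52.2 = 2.23×10^8 J/(m²·K).
Relaxation time τ = C / λ = 2.23×10^8 / 22.4 = 9.94×10^6 s.
In days: 9.94×10^6 s / (86400 s/day) = 115 days.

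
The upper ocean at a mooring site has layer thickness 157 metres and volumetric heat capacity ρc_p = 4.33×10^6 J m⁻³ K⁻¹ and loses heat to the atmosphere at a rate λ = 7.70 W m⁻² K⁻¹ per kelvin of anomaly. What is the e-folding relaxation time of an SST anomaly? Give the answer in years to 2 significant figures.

2.8 years

Areal heat capacity C = ρc_p × D = 4.33×10^6 × 157 = 6.80×10^8 J/(m^2 K).
Relaxation time τ = C / λ = 6.80×10^8 / 7.70 = 8.83×10^7 s.
In years: 8.83×10^7 s / (3.156×10^7 s/year) = 2.80 years.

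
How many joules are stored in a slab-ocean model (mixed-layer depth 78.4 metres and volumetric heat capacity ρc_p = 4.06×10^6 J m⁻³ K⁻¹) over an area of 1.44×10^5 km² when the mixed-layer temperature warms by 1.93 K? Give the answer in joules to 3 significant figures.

8.85×10^19 J

Areal heat capacity C = ρc_p × D = 4.06×10^6 × 78.4 = 3.18×10^8 J/(m²·K).
Heat per unit area: q = C ΔT = 3.18×10^8 × 1.93 = 6.14×10^8 J/m².
Total heat: Q = q × A = 6.14×10^8 × (1.44×10^5 × 10⁶ m²) = 8.85×10^19 J.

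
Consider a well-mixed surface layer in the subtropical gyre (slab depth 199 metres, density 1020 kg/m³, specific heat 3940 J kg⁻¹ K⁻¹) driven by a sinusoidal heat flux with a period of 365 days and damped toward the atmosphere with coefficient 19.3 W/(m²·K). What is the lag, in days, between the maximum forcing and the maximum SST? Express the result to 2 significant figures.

84 days

Areal heat capacity C = ρ c_p D = 1020 × 3940 × 199 = 8.00×10^8 J m⁻² K⁻¹.
ω = 2π / 3.15×10^7 s = 1.99×10^-7 s⁻¹.
Phase lag φ = arctan(Cω/λ) = arctan(159/19.3) = 1.45 rad.
Time lag = φ / ω = 1.45 / 1.99×10^-7 = 7.28×10^6 s = 84.2 days.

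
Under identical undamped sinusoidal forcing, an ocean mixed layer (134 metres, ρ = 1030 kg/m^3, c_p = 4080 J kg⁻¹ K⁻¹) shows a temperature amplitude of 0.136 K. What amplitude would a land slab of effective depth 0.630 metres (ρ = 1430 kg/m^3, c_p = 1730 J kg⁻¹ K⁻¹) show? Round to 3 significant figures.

C_ocean = 5.63×10^8 J/(m²·K); C_land = 1.56×10^6 J/(m²·K).
A ∝ 1/C ⇒ A_land = A_ocean × C_ocean/C_land = 0.136 × 361 = 49.1 K.

49.1 K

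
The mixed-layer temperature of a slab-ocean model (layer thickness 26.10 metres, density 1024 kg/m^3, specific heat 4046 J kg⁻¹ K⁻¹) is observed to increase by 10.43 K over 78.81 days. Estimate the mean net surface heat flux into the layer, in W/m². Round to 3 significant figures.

166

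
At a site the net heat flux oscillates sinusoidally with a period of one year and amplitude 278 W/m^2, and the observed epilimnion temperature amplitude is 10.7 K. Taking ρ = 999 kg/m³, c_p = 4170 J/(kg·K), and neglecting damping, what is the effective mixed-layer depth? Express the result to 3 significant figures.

ω = 2π / 3.15×10^7 s = 1.99×10^-7 s⁻¹.
Required C = F₀ / (A ω) = 278 / (10.7 × 1.99×10^-7) = 1.30×10^8 J/(m²·K).
D = C / (ρ c_p) = 1.30×10^8 / (999 × 4170) = 31.3 m.

31.3 m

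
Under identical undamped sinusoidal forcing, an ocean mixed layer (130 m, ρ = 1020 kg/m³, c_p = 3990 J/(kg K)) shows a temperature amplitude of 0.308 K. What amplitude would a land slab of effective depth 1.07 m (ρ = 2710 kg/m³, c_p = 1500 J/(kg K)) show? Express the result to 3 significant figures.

C_ocean = 5.29×10^8 J/(m²·K); C_land = 4.35×10^6 J/(m²·K).
A ∝ 1/C ⇒ A_land = A_ocean × C_ocean/C_land = 0.308 × 122 = 37.5 K.

37.5 K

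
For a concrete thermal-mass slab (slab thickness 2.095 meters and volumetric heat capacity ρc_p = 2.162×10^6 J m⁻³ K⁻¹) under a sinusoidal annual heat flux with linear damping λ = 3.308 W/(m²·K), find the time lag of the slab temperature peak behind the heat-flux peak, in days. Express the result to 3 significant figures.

15.5 days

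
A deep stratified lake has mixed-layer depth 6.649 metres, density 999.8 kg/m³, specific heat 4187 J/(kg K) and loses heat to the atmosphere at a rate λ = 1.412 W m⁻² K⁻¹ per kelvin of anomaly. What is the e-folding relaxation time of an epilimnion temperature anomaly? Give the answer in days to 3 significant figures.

228 days

Areal heat capacity C = ρ c_p D = 999.8 × 4187 × 6.649 = 2.78×10^7 J/(m^2 K).
Relaxation time τ = C / λ = 2.78×10^7 / 1.412 = 1.97×10^7 s.
In days: 1.97×10^7 s / (86400 s/day) = 228 days.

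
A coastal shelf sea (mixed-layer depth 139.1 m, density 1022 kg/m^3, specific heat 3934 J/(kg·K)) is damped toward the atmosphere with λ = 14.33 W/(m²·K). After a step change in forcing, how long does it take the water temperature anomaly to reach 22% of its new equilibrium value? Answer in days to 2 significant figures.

Areal heat capacity C = ρ c_p D = 1022 × 3934 × 139.1 = 5.59×10^8 J/(m²·K).
τ = C / λ = 5.59×10^8 / 14.33 = 3.90×10^7 s.
Fraction reached: 1 − e^(−t/τ) = 0.22 ⇒ t = −τ ln(1 − 0.22) = τ × 0.248.
t = 9.70×10^6 s = 112 days.

110 days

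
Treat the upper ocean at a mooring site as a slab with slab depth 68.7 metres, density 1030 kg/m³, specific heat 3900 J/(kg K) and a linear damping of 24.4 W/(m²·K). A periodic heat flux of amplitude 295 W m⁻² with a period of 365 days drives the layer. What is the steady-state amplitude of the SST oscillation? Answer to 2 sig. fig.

Areal heat capacity C = ρ c_p D = 1030 × 3900 × 68.7 = 2.76×10^8 J/(m²·K).
Angular frequency ω = 2π / T = 2π / 3.15×10^7 s = 1.99×10^-7 s⁻¹.
√((Cω)² + λ²) = √((55.0)² + 24.4²) = 60.2 W/(m²·K).
Amplitude A = F₀ / √((Cω)²+λ²) = 295 / 60.2 = 4.90 K.

4.9 K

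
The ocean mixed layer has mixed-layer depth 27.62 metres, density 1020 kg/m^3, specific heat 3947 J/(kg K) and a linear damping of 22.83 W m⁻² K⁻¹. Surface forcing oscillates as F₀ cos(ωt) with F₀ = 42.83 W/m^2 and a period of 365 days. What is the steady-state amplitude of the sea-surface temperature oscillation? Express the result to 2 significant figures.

1.3 K

Areal heat capacity C = ρ c_p D = 1020 × 3947 × 27.62 = 1.11×10^8 J/(m²·K).
Angular frequency ω = 2π / T = 2π / 3.15×10^7 s = 1.99×10^-7 s⁻¹.
√((Cω)² + λ²) = √((22.2)² + 22.83²) = 31.8 W/(m²·K).
Amplitude A = F₀ / √((Cω)²+λ²) = 42.83 / 31.8 = 1.35 K.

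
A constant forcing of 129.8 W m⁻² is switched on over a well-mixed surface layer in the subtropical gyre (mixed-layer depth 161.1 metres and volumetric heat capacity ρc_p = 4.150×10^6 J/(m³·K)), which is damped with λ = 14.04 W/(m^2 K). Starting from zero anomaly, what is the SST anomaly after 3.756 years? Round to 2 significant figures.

8.5 K

Areal heat capacity C = ρc_p × D = 4.150×10^6 × 161.1 = 6.69×10^8 J m⁻² K⁻¹.
τ = C / λ = 6.69×10^8 / 14.04 = 4.76×10^7 s.
Equilibrium anomaly ΔT_eq = F / λ = 129.8 / 14.04 = 9.25 K.
t = 3.756 years = 1.19×10^8 s, so t/τ = 2.49.
ΔT(t) = ΔT_eq (1 − e^(−t/τ)) = 9.25 × (1 − e^−2.49) = 8.48 K.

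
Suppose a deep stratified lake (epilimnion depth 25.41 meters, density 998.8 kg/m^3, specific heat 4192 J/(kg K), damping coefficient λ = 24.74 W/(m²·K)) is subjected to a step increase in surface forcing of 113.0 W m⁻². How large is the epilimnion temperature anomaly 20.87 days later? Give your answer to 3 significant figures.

Areal heat capacity C = ρ c_p D = 998.8 × 4192 × 25.41 = 1.06×10^8 J/(m²·K).
τ = C / λ = 1.06×10^8 / 24.74 = 4.30×10^6 s.
Equilibrium anomaly ΔT_eq = F / λ = 113.0 / 24.74 = 4.57 K.
t = 20.87 days = 1.80×10^6 s, so t/τ = 0.419.
ΔT(t) = ΔT_eq (1 − e^(−t/τ)) = 4.57 × (1 − e^−0.419) = 1.56 K.

1.56 K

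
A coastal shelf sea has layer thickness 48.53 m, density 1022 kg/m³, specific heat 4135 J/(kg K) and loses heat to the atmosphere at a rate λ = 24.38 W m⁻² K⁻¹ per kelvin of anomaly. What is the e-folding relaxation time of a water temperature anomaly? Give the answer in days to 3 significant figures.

Areal heat capacity C = ρ c_p D = 1022 × 4135 × 48.53 = 2.05×10^8 J m⁻² K⁻¹.
Relaxation time τ = C / λ = 2.05×10^8 / 24.38 = 8.41×10^6 s.
In days: 8.41×10^6 s / (86400 s/day) = 97.4 days.

97.4 days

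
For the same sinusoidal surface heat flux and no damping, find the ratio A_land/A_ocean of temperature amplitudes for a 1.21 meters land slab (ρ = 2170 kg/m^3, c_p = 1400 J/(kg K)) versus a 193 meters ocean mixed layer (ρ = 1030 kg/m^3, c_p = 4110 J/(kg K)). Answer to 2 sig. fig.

C_ocean = 1030 × 4110 × 193 = 8.17×10^8 J/(m²·K).
C_land = 2170 × 1400 × 1.21 = 3.68×10^6 J/(m²·K).
Undamped amplitude ∝ 1/C, so A_land/A_ocean = C_ocean/C_land = 222.

220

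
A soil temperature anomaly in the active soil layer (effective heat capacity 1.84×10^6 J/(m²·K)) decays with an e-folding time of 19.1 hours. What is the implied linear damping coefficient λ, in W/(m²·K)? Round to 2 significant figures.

Areal heat capacity C = 1.84×10^6 J/(m²·K) (given).
τ = 19.1 hours = 68800 s.
λ = C / τ = 1.84×10^6 / 68800 = 26.8 W/(m²·K).

27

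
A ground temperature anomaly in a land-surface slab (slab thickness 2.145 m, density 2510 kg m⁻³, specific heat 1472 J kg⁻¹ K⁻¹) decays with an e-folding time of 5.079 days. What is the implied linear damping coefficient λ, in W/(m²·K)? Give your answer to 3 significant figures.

Areal heat capacity C = ρ c_p D = 2510 × 1472 × 2.145 = 7.93×10^6 J m⁻² K⁻¹.
τ = 5.079 days = 4.39×10^5 s.
λ = C / τ = 7.93×10^6 / 4.39×10^5 = 18.1 W/(m²·K).

18.1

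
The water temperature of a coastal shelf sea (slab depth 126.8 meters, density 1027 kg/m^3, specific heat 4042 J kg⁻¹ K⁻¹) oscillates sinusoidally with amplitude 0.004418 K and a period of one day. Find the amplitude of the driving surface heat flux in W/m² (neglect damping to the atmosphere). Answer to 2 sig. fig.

170

Areal heat capacity C = ρ c_p D = 1027 × 4042 × 126.8 = 5.26×10^8 J/(m^2 K).
ω = 2π / 86400 s = 7.27×10^-5 s⁻¹.
Cω = 5.26×10^8 × 7.27×10^-5 = 38300 W/(m²·K).
F₀ = A × Cω = 0.004418 × 38300 = 169 W/m².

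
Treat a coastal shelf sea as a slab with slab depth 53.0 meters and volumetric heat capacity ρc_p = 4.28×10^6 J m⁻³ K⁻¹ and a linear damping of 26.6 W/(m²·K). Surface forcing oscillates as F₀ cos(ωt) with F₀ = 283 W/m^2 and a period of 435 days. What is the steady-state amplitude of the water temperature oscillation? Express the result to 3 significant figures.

Areal heat capacity C = ρc_p × D = 4.28×10^6 × 53.0 = 2.27×10^8 J/(m²·K).
Angular frequency ω = 2π / T = 2π / 3.76×10^7 s = 1.67×10^-7 s⁻¹.
√((Cω)² + λ²) = √((37.9)² + 26.6²) = 46.3 W/(m²·K).
Amplitude A = F₀ / √((Cω)²+λ²) = 283 / 46.3 = 6.11 K.

6.11 K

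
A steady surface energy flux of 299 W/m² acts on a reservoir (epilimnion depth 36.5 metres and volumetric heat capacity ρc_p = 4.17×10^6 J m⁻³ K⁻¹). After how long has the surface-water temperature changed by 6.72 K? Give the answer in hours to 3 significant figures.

Areal heat capacity C = ρc_p × D = 4.17×10^6 × 36.5 = 1.52×10^8 J m⁻² K⁻¹.
Time required: Δt = C ΔT / F = 1.52×10^8 × 6.72 / 299 = 3.42×10^6 s.
In hours: 3.42×10^6 s / (3600 s/hour) = 950 hours.

950 hours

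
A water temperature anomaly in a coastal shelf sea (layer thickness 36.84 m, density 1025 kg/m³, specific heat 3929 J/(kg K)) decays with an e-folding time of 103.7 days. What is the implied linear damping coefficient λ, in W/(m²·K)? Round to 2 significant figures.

17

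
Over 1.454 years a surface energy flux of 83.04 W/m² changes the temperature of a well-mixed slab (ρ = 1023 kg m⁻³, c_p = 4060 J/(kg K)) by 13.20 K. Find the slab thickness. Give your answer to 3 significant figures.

69.5 m

Heat input Q = F Δt = 83.04 × 4.59×10^7 s = 3.81×10^9 J/m².
Required areal heat capacity C = Q / ΔT = 2.89×10^8 J/(m²·K).
Depth D = C / (ρ c_p) = 2.89×10^8 / (1023 × 4060) = 69.5 m.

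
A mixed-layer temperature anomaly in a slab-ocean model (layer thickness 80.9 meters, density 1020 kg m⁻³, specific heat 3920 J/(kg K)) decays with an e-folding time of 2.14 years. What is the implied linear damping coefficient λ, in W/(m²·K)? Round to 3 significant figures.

Areal heat capacity C = ρ c_p D = 1020 × 3920 × 80.9 = 3.23×10^8 J/(m²·K).
τ = 2.14 years = 6.75×10^7 s.
λ = C / τ = 3.23×10^8 / 6.75×10^7 = 4.79 W/(m²·K).

4.79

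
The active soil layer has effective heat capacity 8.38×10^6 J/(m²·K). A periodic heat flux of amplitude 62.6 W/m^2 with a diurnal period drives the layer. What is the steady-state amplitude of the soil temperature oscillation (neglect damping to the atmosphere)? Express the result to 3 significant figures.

Areal heat capacity C = 8.38×10^6 J/(m²·K) (given).
Angular frequency ω = 2π / T = 2π / 86400 s = 7.27×10^-5 s⁻¹.
Cω = 8.38×10^6 × 7.27×10^-5 = 609 W/(m²·K).
Amplitude A = F₀ / (Cω) = 62.6 / 609 = 0.103 K.

0.103 K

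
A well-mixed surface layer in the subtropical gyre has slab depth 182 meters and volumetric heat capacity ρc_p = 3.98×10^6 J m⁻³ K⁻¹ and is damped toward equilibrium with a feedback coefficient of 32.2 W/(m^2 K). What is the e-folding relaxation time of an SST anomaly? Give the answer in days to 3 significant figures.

260 days

Areal heat capacity C = ρc_p × D = 3.98×10^6 × 182 = 7.24×10^8 J m⁻² K⁻¹.
Relaxation time τ = C / λ = 7.24×10^8 / 32.2 = 2.25×10^7 s.
In days: 2.25×10^7 s / (86400 s/day) = 260 days.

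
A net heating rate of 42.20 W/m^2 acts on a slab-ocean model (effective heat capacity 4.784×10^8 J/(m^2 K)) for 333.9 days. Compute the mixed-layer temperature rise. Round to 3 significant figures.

Areal heat capacity C = 4.784×10^8 J/(m^2 K) (given).
Net heat input Q = F Δt = 42.20 × (333.9 days × 86400 s/day) = 1.22×10^9 J/m².
ΔT = Q / C = 1.22×10^9 / 4.78×10^8 = 2.54 K.

2.54 K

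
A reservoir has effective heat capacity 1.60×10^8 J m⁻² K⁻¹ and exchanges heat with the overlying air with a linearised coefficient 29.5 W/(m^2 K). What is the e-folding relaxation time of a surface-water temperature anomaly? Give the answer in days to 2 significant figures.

63 days

Areal heat capacity C = 1.60×10^8 J m⁻² K⁻¹ (given).
Relaxation time τ = C / λ = 1.60×10^8 / 29.5 = 5.42×10^6 s.
In days: 5.42×10^6 s / (86400 s/day) = 62.8 days.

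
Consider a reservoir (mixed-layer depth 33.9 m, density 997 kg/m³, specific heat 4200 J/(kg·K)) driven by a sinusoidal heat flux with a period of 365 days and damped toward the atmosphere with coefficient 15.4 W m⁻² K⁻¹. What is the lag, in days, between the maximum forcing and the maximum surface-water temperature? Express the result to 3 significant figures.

62.3 days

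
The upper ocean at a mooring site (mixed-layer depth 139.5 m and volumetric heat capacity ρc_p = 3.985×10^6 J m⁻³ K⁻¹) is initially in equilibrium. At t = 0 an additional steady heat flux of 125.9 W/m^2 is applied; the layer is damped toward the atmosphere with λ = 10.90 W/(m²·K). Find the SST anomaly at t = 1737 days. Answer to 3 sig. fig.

10.9 K

Areal heat capacity C = ρc_p × D = 3.985×10^6 × 139.5 = 5.56×10^8 J/(m^2 K).
τ = C / λ = 5.56×10^8 / 10.90 = 5.10×10^7 s.
Equilibrium anomaly ΔT_eq = F / λ = 125.9 / 10.90 = 11.6 K.
t = 1737 days = 1.50×10^8 s, so t/τ = 2.94.
ΔT(t) = ΔT_eq (1 − e^(−t/τ)) = 11.6 × (1 − e^−2.94) = 10.9 K.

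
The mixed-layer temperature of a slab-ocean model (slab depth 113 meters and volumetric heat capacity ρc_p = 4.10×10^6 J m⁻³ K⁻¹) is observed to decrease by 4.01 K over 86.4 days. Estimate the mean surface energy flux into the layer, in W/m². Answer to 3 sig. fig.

Areal heat capacity C = ρc_p × D = 4.10×10^6 × 113 = 4.63×10^8 J/(m²·K).
Required heat per unit area: Q = C ΔT = 4.63×10^8 × -4.01 = -1.86×10^9 J/m².
Flux F = Q / Δt = -1.86×10^9 / 7.46×10^6 s = -249 W/m².

-249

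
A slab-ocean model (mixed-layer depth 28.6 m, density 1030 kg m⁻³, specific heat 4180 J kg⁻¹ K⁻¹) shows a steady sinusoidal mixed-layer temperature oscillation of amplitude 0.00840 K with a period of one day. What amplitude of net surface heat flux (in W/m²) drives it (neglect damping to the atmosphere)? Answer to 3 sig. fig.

75.2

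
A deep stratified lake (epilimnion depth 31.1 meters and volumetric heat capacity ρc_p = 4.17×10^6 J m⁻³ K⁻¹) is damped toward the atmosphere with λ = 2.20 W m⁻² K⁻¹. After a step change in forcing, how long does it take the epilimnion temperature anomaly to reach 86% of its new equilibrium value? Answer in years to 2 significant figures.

Areal heat capacity C = ρc_p × D = 4.17×10^6 × 31.1 = 1.30×10^8 J m⁻² K⁻¹.
τ = C / λ = 1.30×10^8 / 2.20 = 5.89×10^7 s.
Fraction reached: 1 − e^(−t/τ) = 0.86 ⇒ t = −τ ln(1 − 0.86) = τ × 1.97.
t = 1.16×10^8 s = 3.67 years.

3.7 years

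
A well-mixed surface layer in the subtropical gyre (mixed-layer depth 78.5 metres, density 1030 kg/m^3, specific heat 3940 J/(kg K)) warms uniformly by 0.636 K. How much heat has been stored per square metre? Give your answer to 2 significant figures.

2.0×10^8

Areal heat capacity C = ρ c_p D = 1030 × 3940 × 78.5 = 3.19×10^8 J/(m^2 K).
ΔQ = C ΔT = 3.19×10^8 × 0.636 = 2.03×10^8 J/m².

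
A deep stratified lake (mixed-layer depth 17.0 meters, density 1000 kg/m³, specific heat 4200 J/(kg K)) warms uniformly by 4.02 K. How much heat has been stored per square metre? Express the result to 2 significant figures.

Areal heat capacity C = ρ c_p D = 1000 × 4200 × 17.0 = 7.14×10^7 J/(m²·K).
ΔQ = C ΔT = 7.14×10^7 × 4.02 = 2.87×10^8 J/m².

2.9×10^8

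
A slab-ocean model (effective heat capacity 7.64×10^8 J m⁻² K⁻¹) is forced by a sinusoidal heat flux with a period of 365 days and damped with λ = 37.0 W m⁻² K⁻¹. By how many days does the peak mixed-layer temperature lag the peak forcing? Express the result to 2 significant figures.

77 days

Areal heat capacity C = 7.64×10^8 J m⁻² K⁻¹ (given).
ω = 2π / 3.15×10^7 s = 1.99×10^-7 s⁻¹.
Phase lag φ = arctan(Cω/λ) = arctan(152/37.0) = 1.33 rad.
Time lag = φ / ω = 1.33 / 1.99×10^-7 = 6.69×10^6 s = 77.4 days.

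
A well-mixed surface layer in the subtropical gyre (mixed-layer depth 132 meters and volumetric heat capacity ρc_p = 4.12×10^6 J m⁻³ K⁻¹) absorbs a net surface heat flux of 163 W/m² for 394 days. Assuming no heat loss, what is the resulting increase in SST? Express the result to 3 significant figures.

Areal heat capacity C = ρc_p × D = 4.12×10^6 × 132 = 5.44×10^8 J/(m²·K).
Net heat input Q = F Δt = 163 × (394 days × 86400 s/day) = 5.55×10^9 J/m².
ΔT = Q / C = 5.55×10^9 / 5.44×10^8 = 10.2 K.

10.2 K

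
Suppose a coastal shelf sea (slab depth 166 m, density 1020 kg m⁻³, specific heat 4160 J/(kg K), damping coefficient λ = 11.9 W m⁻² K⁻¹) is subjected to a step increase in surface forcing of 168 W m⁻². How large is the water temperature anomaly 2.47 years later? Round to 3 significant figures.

10.3 K

Areal heat capacity C = ρ c_p D = 1020 × 4160 × 166 = 7.04×10^8 J m⁻² K⁻¹.
τ = C / λ = 7.04×10^8 / 11.9 = 5.92×10^7 s.
Equilibrium anomaly ΔT_eq = F / λ = 168 / 11.9 = 14.1 K.
t = 2.47 years = 7.79×10^7 s, so t/τ = 1.32.
ΔT(t) = ΔT_eq (1 − e^(−t/τ)) = 14.1 × (1 − e^−1.32) = 10.3 K.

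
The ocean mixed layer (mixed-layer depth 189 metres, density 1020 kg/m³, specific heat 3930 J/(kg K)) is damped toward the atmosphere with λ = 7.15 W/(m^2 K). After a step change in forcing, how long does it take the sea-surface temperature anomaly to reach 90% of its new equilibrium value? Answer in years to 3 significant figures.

7.73 years

Areal heat capacity C = ρ c_p D = 1020 × 3930 × 189 = 7.58×10^8 J/(m²·K).
τ = C / λ = 7.58×10^8 / 7.15 = 1.06×10^8 s.
Fraction reached: 1 − e^(−t/τ) = 0.90 ⇒ t = −τ ln(1 − 0.90) = τ × 2.30.
t = 2.44×10^8 s = 7.73 years.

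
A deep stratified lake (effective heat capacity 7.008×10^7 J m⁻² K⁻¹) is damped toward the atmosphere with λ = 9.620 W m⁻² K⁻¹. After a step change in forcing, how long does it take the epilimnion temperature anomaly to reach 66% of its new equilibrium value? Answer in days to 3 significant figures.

Areal heat capacity C = 7.008×10^7 J m⁻² K⁻¹ (given).
τ = C / λ = 7.01×10^7 / 9.620 = 7.28×10^6 s.
Fraction reached: 1 − e^(−t/τ) = 0.66 ⇒ t = −τ ln(1 − 0.66) = τ × 1.08.
t = 7.86×10^6 s = 91.0 days.

91.0 days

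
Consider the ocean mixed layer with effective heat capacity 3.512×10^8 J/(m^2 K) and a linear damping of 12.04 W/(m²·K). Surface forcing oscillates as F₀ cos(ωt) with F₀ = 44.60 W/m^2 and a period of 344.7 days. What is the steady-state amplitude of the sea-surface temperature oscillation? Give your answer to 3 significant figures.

0.594 K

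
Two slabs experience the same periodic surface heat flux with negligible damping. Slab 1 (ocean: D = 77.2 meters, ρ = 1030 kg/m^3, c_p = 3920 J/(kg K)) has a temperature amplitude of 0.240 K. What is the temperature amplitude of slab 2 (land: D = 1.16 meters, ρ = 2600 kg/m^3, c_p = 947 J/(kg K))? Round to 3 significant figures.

26.2 K

C_ocean = 3.12×10^8 J/(m²·K); C_land = 2.86×10^6 J/(m²·K).
A ∝ 1/C ⇒ A_land = A_ocean × C_ocean/C_land = 0.240 × 109 = 26.2 K.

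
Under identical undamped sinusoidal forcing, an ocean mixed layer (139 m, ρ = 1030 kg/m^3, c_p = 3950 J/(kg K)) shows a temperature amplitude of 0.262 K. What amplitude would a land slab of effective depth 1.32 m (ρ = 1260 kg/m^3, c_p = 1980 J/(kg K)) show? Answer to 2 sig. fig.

45 K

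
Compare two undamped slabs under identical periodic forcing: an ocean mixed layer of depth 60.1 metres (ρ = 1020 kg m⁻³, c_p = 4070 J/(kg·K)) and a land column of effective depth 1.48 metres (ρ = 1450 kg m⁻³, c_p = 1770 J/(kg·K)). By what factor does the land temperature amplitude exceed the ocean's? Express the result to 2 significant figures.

66

C_ocean = 1020 × 4070 × 60.1 = 2.49×10^8 J/(m²·K).
C_land = 1450 × 1770 × 1.48 = 3.80×10^6 J/(m²·K).
Undamped amplitude ∝ 1/C, so A_land/A_ocean = C_ocean/C_land = 65.7.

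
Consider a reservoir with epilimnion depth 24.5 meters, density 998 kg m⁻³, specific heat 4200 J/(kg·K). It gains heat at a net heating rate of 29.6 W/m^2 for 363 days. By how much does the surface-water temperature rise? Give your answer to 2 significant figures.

9.0 K

Areal heat capacity C = ρ c_p D = 998 × 4200 × 24.5 = 1.03×10^8 J m⁻² K⁻¹.
Net heat input Q = F Δt = 29.6 × (363 days × 86400 s/day) = 9.28×10^8 J/m².
ΔT = Q / C = 9.28×10^8 / 1.03×10^8 = 9.04 K.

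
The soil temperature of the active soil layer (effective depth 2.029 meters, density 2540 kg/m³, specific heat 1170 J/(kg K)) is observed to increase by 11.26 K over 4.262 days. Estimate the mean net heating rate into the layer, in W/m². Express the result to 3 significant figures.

Areal heat capacity C = ρ c_p D = 2540 × 1170 × 2.029 = 6.03×10^6 J m⁻² K⁻¹.
Required heat per unit area: Q = C ΔT = 6.03×10^6 × 11.26 = 6.79×10^7 J/m².
Flux F = Q / Δt = 6.79×10^7 / 3.68×10^5 s = 184 W/m².

184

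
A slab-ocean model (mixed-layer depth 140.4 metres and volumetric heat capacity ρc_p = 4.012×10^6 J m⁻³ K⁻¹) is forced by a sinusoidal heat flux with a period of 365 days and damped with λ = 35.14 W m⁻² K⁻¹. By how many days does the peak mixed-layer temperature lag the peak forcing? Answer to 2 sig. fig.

74 days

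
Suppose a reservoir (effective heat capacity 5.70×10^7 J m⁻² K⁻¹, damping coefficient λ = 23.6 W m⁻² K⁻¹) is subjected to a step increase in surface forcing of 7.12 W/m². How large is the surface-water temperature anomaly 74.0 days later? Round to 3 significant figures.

Areal heat capacity C = 5.70×10^7 J m⁻² K⁻¹ (given).
τ = C / λ = 5.70×10^7 / 23.6 = 2.42×10^6 s.
Equilibrium anomaly ΔT_eq = F / λ = 7.12 / 23.6 = 0.302 K.
t = 74.0 days = 6.39×10^6 s, so t/τ = 2.65.
ΔT(t) = ΔT_eq (1 − e^(−t/τ)) = 0.302 × (1 − e^−2.65) = 0.280 K.

0.280 K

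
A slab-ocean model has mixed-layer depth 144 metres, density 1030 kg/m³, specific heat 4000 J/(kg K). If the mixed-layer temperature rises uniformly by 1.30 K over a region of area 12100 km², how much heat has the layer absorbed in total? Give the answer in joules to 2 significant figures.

9.3×10^18 J

Areal heat capacity C = ρ c_p D = 1030 × 4000 × 144 = 5.93×10^8 J/(m²·K).
Heat per unit area: q = C ΔT = 5.93×10^8 × 1.30 = 7.71×10^8 J/m².
Total heat: Q = q × A = 7.71×10^8 × (12100 × 10⁶ m²) = 9.33×10^18 J.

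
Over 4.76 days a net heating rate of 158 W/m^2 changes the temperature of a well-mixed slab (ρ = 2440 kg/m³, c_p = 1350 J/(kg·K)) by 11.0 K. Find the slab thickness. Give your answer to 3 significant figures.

Heat input Q = F Δt = 158 × 4.11×10^5 s = 6.50×10^7 J/m².
Required areal heat capacity C = Q / ΔT = 5.91×10^6 J/(m²·K).
Depth D = C / (ρ c_p) = 5.91×10^6 / (2440 × 1350) = 1.79 m.

1.79 m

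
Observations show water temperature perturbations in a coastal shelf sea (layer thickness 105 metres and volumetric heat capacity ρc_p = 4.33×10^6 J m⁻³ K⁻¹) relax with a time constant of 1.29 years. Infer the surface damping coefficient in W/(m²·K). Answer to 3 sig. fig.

Areal heat capacity C = ρc_p × D = 4.33×10^6 × 105 = 4.55×10^8 J m⁻² K⁻¹.
τ = 1.29 years = 4.07×10^7 s.
λ = C / τ = 4.55×10^8 / 4.07×10^7 = 11.2 W/(m²·K).

11.2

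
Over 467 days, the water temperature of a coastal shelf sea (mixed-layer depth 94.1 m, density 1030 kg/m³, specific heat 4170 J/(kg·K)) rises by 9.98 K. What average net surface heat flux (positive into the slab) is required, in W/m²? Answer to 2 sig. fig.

100

Areal heat capacity C = ρ c_p D = 1030 × 4170 × 94.1 = 4.04×10^8 J/(m^2 K).
Required heat per unit area: Q = C ΔT = 4.04×10^8 × 9.98 = 4.03×10^9 J/m².
Flux F = Q / Δt = 4.03×10^9 / 4.03×10^7 s = 100 W/m².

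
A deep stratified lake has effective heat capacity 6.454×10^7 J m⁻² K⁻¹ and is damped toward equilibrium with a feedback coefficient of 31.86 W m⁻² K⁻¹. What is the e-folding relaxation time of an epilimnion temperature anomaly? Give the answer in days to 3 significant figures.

23.4 days

Areal heat capacity C = 6.454×10^7 J m⁻² K⁻¹ (given).
Relaxation time τ = C / λ = 6.45×10^7 / 31.86 = 2.03×10^6 s.
In days: 2.03×10^6 s / (86400 s/day) = 23.4 days.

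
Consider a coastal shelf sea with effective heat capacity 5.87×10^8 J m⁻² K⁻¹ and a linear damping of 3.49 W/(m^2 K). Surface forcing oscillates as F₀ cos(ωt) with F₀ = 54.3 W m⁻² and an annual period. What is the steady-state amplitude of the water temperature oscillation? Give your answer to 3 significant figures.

Areal heat capacity C = 5.87×10^8 J m⁻² K⁻¹ (given).
Angular frequency ω = 2π / T = 2π / 3.15×10^7 s = 1.99×10^-7 s⁻¹.
√((Cω)² + λ²) = √((117)² + 3.49²) = 117 W/(m²·K).
Amplitude A = F₀ / √((Cω)²+λ²) = 54.3 / 117 = 0.464 K.

0.464 K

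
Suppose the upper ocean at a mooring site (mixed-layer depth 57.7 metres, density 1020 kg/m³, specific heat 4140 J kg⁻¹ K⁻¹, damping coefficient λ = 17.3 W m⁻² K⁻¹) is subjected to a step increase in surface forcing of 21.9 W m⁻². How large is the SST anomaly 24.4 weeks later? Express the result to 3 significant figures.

0.822 K

Areal heat capacity C = ρ c_p D = 1020 × 4140 × 57.7 = 2.44×10^8 J/(m²·K).
τ = C / λ = 2.44×10^8 / 17.3 = 1.41×10^7 s.
Equilibrium anomaly ΔT_eq = F / λ = 21.9 / 17.3 = 1.27 K.
t = 24.4 weeks = 1.48×10^7 s, so t/τ = 1.05.
ΔT(t) = ΔT_eq (1 − e^(−t/τ)) = 1.27 × (1 − e^−1.05) = 0.822 K.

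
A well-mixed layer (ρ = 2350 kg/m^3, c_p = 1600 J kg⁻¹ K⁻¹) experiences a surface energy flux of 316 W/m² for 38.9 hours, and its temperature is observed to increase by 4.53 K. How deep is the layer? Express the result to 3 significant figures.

Heat input Q = F Δt = 316 × 1.40×10^5 s = 4.43×10^7 J/m².
Required areal heat capacity C = Q / ΔT = 9.77×10^6 J/(m²·K).
Depth D = C / (ρ c_p) = 9.77×10^6 / (2350 × 1600) = 2.60 m.

2.60 m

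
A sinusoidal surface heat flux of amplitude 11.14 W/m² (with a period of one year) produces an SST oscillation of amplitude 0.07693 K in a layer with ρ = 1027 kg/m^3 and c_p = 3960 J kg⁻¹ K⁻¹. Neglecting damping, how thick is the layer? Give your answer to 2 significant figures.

180 m

ω = 2π / 3.15×10^7 s = 1.99×10^-7 s⁻¹.
Required C = F₀ / (A ω) = 11.14 / (0.07693 × 1.99×10^-7) = 7.27×10^8 J/(m²·K).
D = C / (ρ c_p) = 7.27×10^8 / (1027 × 3960) = 179 m.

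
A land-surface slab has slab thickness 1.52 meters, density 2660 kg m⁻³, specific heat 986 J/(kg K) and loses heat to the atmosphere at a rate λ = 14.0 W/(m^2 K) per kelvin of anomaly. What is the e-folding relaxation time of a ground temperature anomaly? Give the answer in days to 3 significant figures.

3.30 days

Areal heat capacity C = ρ c_p D = 2660 × 986 × 1.52 = 3.99×10^6 J/(m^2 K).
Relaxation time τ = C / λ = 3.99×10^6 / 14.0 = 2.85×10^5 s.
In days: 2.85×10^5 s / (86400 s/day) = 3.30 days.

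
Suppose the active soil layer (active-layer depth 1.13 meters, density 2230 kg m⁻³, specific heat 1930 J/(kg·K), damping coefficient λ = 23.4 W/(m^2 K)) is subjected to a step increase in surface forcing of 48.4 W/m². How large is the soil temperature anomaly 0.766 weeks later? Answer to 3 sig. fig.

1.85 K

Areal heat capacity C = ρ c_p D = 2230 × 1930 × 1.13 = 4.86×10^6 J/(m^2 K).
τ = C / λ = 4.86×10^6 / 23.4 = 2.08×10^5 s.
Equilibrium anomaly ΔT_eq = F / λ = 48.4 / 23.4 = 2.07 K.
t = 0.766 weeks = 4.63×10^5 s, so t/τ = 2.23.
ΔT(t) = ΔT_eq (1 − e^(−t/τ)) = 2.07 × (1 − e^−2.23) = 1.85 K.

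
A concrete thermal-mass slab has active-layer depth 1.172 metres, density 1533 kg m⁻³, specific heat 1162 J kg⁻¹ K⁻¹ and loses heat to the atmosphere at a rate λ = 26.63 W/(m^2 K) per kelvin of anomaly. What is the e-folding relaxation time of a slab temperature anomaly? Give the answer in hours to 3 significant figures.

21.8 hours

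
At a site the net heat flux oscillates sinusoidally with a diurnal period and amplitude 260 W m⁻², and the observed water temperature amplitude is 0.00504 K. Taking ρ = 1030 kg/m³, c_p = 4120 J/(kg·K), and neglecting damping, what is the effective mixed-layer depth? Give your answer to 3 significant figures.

167 m

ω = 2π / 86400 s = 7.27×10^-5 s⁻¹.
Required C = F₀ / (A ω) = 260 / (0.00504 × 7.27×10^-5) = 7.09×10^8 J/(m²·K).
D = C / (ρ c_p) = 7.09×10^8 / (1030 × 4120) = 167 m.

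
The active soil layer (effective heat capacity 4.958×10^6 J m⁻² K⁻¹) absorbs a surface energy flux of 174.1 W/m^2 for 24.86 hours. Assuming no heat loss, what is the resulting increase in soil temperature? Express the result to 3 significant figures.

Areal heat capacity C = 4.958×10^6 J m⁻² K⁻¹ (given).
Net heat input Q = F Δt = 174.1 × (24.86 hours × 3600 s/hour) = 1.56×10^7 J/m².
ΔT = Q / C = 1.56×10^7 / 4.96×10^6 = 3.14 K.

3.14 K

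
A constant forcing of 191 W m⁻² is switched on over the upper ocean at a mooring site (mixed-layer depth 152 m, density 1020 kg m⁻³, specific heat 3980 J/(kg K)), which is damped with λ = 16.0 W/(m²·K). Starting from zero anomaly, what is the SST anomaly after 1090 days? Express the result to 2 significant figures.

11 K

Areal heat capacity C = ρ c_p D = 1020 × 3980 × 152 = 6.17×10^8 J m⁻² K⁻¹.
τ = C / λ = 6.17×10^8 / 16.0 = 3.86×10^7 s.
Equilibrium anomaly ΔT_eq = F / λ = 191 / 16.0 = 11.9 K.
t = 1090 days = 9.42×10^7 s, so t/τ = 2.44.
ΔT(t) = ΔT_eq (1 − e^(−t/τ)) = 11.9 × (1 − e^−2.44) = 10.9 K.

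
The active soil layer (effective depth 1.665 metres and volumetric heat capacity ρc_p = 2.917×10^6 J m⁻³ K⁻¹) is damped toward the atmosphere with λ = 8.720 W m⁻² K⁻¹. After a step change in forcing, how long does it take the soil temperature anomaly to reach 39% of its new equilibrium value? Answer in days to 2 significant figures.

3.2 days

Areal heat capacity C = ρc_p × D = 2.917×10^6 × 1.665 = 4.86×10^6 J/(m²·K).
τ = C / λ = 4.86×10^6 / 8.720 = 5.57×10^5 s.
Fraction reached: 1 − e^(−t/τ) = 0.39 ⇒ t = −τ ln(1 − 0.39) = τ × 0.494.
t = 2.75×10^5 s = 3.19 days.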